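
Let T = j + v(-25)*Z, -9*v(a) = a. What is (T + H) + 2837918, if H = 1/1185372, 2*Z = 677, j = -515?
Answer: 1121497549289/395124 ≈ 2.8383e+6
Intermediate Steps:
v(a) = -a/9
Z = 677/2 (Z = (½)*677 = 677/2 ≈ 338.50)
H = 1/1185372 ≈ 8.4362e-7
T = 7655/18 (T = -515 - ⅑*(-25)*(677/2) = -515 + (25/9)*(677/2) = -515 + 16925/18 = 7655/18 ≈ 425.28)
(T + H) + 2837918 = (7655/18 + 1/1185372) + 2837918 = 168037457/395124 + 2837918 = 1121497549289/395124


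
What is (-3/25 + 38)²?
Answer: 896809/625 ≈ 1434.9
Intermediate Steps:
(-3/25 + 38)² = (947/25)² = 896809/625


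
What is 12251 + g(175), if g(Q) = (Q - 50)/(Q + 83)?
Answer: 3160883/258 ≈ 12251.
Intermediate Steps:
g(Q) = (-50 + Q)/(83 + Q)
12251 + g(175) = 12251 + (-50 + 175)/(83 + 175) = 12251 + 125/258 = 3160883/258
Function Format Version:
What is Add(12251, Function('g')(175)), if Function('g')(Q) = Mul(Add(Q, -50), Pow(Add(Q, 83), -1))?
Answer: Rational(3160883, 258) ≈ 12251.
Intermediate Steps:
Function('g')(Q) = Mul(Pow(Add(83, Q), -1), Add(-50, Q)) (Function('g')(Q) = Mul(Add(-50, Q), Pow(Add(83, Q), -1)) = Mul(Pow(Add(83, Q), -1), Add(-50, Q)))
Add(12251, Function('g')(175)) = Add(12251, Mul(Pow(Add(83, 175), -1), Add(-50, 175))) = Add(12251, Mul(Pow(258, -1), 125)) = Add(12251, Mul(Rational(1, 258), 125)) = Add(12251, Rational(125, 258)) = Rational(3160883, 258)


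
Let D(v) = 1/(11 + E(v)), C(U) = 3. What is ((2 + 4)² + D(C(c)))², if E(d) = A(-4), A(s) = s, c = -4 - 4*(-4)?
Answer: 64009/49 ≈ 1306.3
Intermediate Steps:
c = 12 (c = -4 + 16 = 12)
E(d) = -4
D(v) = ⅐ (D(v) = 1/(11 - 4) = 1/7 = ⅐)
((2 + 4)² + D(C(c)))² = ((2 + 4)² + ⅐)² = (6² + ⅐)² = (36 + ⅐)² = (253/7)² = 64009/49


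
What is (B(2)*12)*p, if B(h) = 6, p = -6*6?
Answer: -2592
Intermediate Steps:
p = -36
(B(2)*12)*p = (6*12)*(-36) = 72*(-36) = -2592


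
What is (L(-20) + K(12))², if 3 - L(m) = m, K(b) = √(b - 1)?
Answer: (23 + √11)² ≈ 692.56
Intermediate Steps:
K(b) = √(-1 + b)
L(m) = 3 - m
(L(-20) + K(12))² = ((3 - 1*(-20)) + √(-1 + 12))² = ((3 + 20) + √11)² = (23 + √11)²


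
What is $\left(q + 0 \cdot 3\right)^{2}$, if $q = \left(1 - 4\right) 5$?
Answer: $225$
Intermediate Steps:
$q = -15$ ($q = \left(-3\right) 5 = -15$)
$\left(q + 0 \cdot 3\right)^{2} = \left(-15 + 0 \cdot 3\right)^{2} = \left(-15 + 0\right)^{2} = \left(-15\right)^{2} = 225$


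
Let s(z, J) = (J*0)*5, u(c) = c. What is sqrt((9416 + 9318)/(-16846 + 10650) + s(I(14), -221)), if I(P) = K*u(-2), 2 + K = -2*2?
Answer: I*sqrt(29018966)/3098 ≈ 1.7388*I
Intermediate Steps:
K = -6 (K = -2 - 2*2 = -2 - 4 = -6)
I(P) = 12 (I(P) = -6*(-2) = 12)
s(z, J) = 0 (s(z, J) = 0*5 = 0)
sqrt((9416 + 9318)/(-16846 + 10650) + s(I(14), -221)) = sqrt((9416 + 9318)/(-16846 + 10650) + 0) = sqrt(18734/(-6196) + 0) = sqrt(18734*(-1/6196) + 0) = sqrt(-9367/3098 + 0) = sqrt(-9367/3098) = I*sqrt(29018966)/3098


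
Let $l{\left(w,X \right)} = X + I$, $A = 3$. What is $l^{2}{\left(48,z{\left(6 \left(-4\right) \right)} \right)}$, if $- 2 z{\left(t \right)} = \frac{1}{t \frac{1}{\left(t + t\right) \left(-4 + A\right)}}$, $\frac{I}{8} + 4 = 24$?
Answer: $25921$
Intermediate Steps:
$I = 160$ ($I = -32 + 8 \cdot 24 = -32 + 192 = 160$)
$z{\left(t \right)} = 1$ ($z{\left(t \right)} = - \frac{1}{2 \frac{t}{\left(t + t\right) \left(-4 + 3\right)}} = - \frac{1}{2 \frac{t}{2 t \left(-1\right)}} = - \frac{1}{2 \frac{t}{\left(-2\right) t}} = - \frac{1}{2 t \left(- \frac{1}{2 t}\right)} = - \frac{1}{2 \left(- \frac{1}{2}\right)} = \left(- \frac{1}{2}\right) \left(-2\right) = 1$)
$l{\left(w,X \right)} = 160 + X$ ($l{\left(w,X \right)} = X + 160 = 160 + X$)
$l^{2}{\left(48,z{\left(6 \left(-4\right) \right)} \right)} = \left(160 + 1\right)^{2} = 161^{2} = 25921$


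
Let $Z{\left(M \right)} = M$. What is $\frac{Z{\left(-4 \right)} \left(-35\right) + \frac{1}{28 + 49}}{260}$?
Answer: $\frac{10781}{20020} \approx 0.53851$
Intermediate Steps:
$\frac{Z{\left(-4 \right)} \left(-35\right) + \frac{1}{28 + 49}}{260} = \frac{\left(-4\right) \left(-35\right) + \frac{1}{28 + 49}}{260} = \left(140 + \frac{1}{77}\right) \frac{1}{260} = \frac{10781}{77} \cdot \frac{1}{260} = \frac{10781}{20020}$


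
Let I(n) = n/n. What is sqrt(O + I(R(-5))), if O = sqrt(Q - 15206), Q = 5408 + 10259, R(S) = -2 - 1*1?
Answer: sqrt(1 + sqrt(461)) ≈ 4.7403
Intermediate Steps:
R(S) = -3 (R(S) = -2 - 1 = -3)
I(n) = 1
Q = 15667
O = sqrt(461) (O = sqrt(15667 - 15206) = sqrt(461) ≈ 21.471)
sqrt(O + I(R(-5))) = sqrt(sqrt(461) + 1) = sqrt(1 + sqrt(461))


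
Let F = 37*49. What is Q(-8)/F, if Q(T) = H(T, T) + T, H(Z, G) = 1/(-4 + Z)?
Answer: -97/21756 ≈ -0.0044585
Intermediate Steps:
F = 1813
Q(T) = T + 1/(-4 + T) (Q(T) = 1/(-4 + T) + T = T + 1/(-4 + T))
Q(-8)/F = ((1 - 8*(-4 - 8))/(-4 - 8))/1813 = ((1 - 8*(-12))/(-12))*(1/1813) = -(1 + 96)/12*(1/1813) = -1/12*97*(1/1813) = -97/12*1/1813 = -97/21756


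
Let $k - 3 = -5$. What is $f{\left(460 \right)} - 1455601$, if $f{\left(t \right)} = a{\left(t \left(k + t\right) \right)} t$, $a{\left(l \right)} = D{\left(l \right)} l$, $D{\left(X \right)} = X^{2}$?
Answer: $4301577588157264399$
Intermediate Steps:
$k = -2$ ($k = 3 - 5 = -2$)
$a{\left(l \right)} = l^{3}$ ($a{\left(l \right)} = l^{2} l = l^{3}$)
$f{\left(t \right)} = t^{4} \left(-2 + t\right)^{3}$ ($f{\left(t \right)} = \left(t \left(-2 + t\right)\right)^{3} t = t^{3} \left(-2 + t\right)^{3} t = t^{4} \left(-2 + t\right)^{3}$)
$f{\left(460 \right)} - 1455601 = 460^{4} \left(-2 + 460\right)^{3} - 1455601 = 44774560000 \cdot 458^{3} - 1455601 = 44774560000 \cdot 96071912 - 1455601 = 4301577588158720000 - 1455601 = 4301577588157264399$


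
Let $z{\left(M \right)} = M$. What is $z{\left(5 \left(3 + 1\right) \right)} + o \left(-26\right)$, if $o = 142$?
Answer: $-3672$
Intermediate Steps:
$z{\left(5 \left(3 + 1\right) \right)} + o \left(-26\right) = 5 \left(3 + 1\right) + 142 \left(-26\right) = 5 \cdot 4 - 3692 = 20 - 3692 = -3672$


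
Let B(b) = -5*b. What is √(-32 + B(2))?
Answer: I*√42 ≈ 6.4807*I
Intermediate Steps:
√(-32 + B(2)) = √(-32 - 5*2) = √(-32 - 10) = √(-42) = I*√42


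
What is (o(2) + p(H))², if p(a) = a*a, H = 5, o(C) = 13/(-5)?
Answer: 12544/25 ≈ 501.76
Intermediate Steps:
o(C) = -13/5 (o(C) = 13*(-⅕) = -13/5)
p(a) = a²
(o(2) + p(H))² = (-13/5 + 5²)² = (-13/5 + 25)² = (112/5)² = 12544/25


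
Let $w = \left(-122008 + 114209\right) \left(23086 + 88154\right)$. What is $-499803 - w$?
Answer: $867060957$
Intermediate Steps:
$w = -867560760$ ($w = \left(-7799\right) 111240 = -867560760$)
$-499803 - w = -499803 - -867560760 = -499803 + 867560760 = 867060957$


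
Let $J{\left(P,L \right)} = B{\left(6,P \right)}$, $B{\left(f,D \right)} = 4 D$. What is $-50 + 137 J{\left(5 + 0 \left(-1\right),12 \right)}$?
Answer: $2690$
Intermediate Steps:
$J{\left(P,L \right)} = 4 P$
$-50 + 137 J{\left(5 + 0 \left(-1\right),12 \right)} = -50 + 137 \cdot 4 \left(5 + 0 \left(-1\right)\right) = -50 + 137 \cdot 4 \left(5 + 0\right) = -50 + 137 \cdot 4 \cdot 5 = -50 + 137 \cdot 20 = -50 + 2740 = 2690$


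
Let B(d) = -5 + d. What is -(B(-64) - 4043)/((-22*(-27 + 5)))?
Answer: 1028/121 ≈ 8.4959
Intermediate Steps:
-(B(-64) - 4043)/((-22*(-27 + 5))) = -((-5 - 64) - 4043)/((-22*(-27 + 5))) = -(-69 - 4043)/((-22*(-22))) = -(-4112)/484 = -1*(-1028/121) = 1028/121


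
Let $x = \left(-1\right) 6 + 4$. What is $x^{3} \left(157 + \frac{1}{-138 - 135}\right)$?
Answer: $- \frac{342880}{273} \approx -1256.0$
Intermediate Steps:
$x = -2$ ($x = -6 + 4 = -2$)
$x^{3} \left(157 + \frac{1}{-138 - 135}\right) = \left(-2\right)^{3} \left(157 + \frac{1}{-138 - 135}\right) = - 8 \left(157 + \frac{1}{-273}\right) = - 8 \left(157 - \frac{1}{273}\right) = \left(-8\right) \frac{42860}{273} = - \frac{342880}{273}$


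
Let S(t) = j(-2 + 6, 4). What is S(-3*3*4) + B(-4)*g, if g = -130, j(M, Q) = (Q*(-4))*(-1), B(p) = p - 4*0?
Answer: 536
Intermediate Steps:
B(p) = p (B(p) = p + 0 = p)
j(M, Q) = 4*Q (j(M, Q) = -4*Q*(-1) = 4*Q)
S(t) = 16 (S(t) = 4*4 = 16)
S(-3*3*4) + B(-4)*g = 16 - 4*(-130) = 16 + 520 = 536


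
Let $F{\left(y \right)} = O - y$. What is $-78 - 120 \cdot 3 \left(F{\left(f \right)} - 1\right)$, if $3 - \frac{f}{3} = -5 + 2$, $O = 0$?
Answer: $6762$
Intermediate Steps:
$f = 18$ ($f = 9 - 3 \left(-5 + 2\right) = 9 - -9 = 9 + 9 = 18$)
$F{\left(y \right)} = - y$ ($F{\left(y \right)} = 0 - y = - y$)
$-78 - 120 \cdot 3 \left(F{\left(f \right)} - 1\right) = -78 - 120 \cdot 3 \left(\left(-1\right) 18 - 1\right) = -78 - 120 \cdot 3 \left(-18 - 1\right) = -78 - 120 \cdot 3 \left(-19\right) = -78 - -6840 = -78 + 6840 = 6762$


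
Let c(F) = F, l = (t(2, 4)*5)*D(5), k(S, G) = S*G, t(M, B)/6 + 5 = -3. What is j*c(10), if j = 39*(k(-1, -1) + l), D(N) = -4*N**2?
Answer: 9360390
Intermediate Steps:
t(M, B) = -48 (t(M, B) = -30 + 6*(-3) = -30 - 18 = -48)
k(S, G) = G*S
l = 24000 (l = (-48*5)*(-4*5**2) = -(-960)*25 = -240*(-100) = 24000)
j = 936039 (j = 39*(-1*(-1) + 24000) = 39*(1 + 24000) = 39*24001 = 936039)
j*c(10) = 936039*10 = 9360390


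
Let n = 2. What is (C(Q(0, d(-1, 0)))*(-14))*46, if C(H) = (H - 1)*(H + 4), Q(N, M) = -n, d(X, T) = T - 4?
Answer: 3864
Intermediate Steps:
d(X, T) = -4 + T
Q(N, M) = -2 (Q(N, M) = -1*2 = -2)
C(H) = (-1 + H)*(4 + H)
(C(Q(0, d(-1, 0)))*(-14))*46 = ((-4 + (-2)² + 3*(-2))*(-14))*46 = ((-4 + 4 - 6)*(-14))*46 = -6*(-14)*46 = 84*46 = 3864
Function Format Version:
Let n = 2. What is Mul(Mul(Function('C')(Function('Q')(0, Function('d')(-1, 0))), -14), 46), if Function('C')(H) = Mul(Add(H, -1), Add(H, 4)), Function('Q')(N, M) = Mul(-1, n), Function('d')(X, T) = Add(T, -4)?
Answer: 3864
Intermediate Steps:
Function('d')(X, T) = Add(-4, T)
Function('Q')(N, M) = -2 (Function('Q')(N, M) = Mul(-1, 2) = -2)
Function('C')(H) = Mul(Add(-1, H), Add(4, H))
Mul(Mul(Function('C')(Function('Q')(0, Function('d')(-1, 0))), -14), 46) = Mul(Mul(Add(-4, Pow(-2, 2), Mul(3, -2)), -14), 46) = Mul(Mul(Add(-4, 4, -6), -14), 46) = Mul(Mul(-6, -14), 46) = Mul(84, 46) = 3864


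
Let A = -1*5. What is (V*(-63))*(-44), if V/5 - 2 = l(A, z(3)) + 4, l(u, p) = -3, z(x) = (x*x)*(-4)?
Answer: 41580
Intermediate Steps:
z(x) = -4*x**2 (z(x) = x**2*(-4) = -4*x**2)
A = -5
V = 15 (V = 10 + 5*(-3 + 4) = 10 + 5*1 = 10 + 5 = 15)
(V*(-63))*(-44) = (15*(-63))*(-44) = -945*(-44) = 41580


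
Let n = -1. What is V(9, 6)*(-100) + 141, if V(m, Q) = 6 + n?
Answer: -359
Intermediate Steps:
V(m, Q) = 5 (V(m, Q) = 6 - 1 = 5)
V(9, 6)*(-100) + 141 = 5*(-100) + 141 = -500 + 141 = -359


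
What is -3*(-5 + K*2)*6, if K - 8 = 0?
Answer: -198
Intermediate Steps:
K = 8 (K = 8 + 0 = 8)
-3*(-5 + K*2)*6 = -3*(-5 + 8*2)*6 = -3*(-5 + 16)*6 = -3*11*6 = -33*6 = -198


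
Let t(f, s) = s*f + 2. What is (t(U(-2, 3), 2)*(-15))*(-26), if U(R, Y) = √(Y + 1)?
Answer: 2340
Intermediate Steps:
U(R, Y) = √(1 + Y)
t(f, s) = 2 + f*s (t(f, s) = f*s + 2 = 2 + f*s)
(t(U(-2, 3), 2)*(-15))*(-26) = ((2 + √(1 + 3)*2)*(-15))*(-26) = ((2 + √4*2)*(-15))*(-26) = ((2 + 2*2)*(-15))*(-26) = ((2 + 4)*(-15))*(-26) = (6*(-15))*(-26) = -90*(-26) = 2340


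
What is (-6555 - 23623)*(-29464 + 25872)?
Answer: 108399376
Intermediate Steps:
(-6555 - 23623)*(-29464 + 25872) = -30178*(-3592) = 108399376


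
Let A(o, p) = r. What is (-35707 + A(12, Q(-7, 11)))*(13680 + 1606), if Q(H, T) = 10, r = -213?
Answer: -549073120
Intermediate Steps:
A(o, p) = -213
(-35707 + A(12, Q(-7, 11)))*(13680 + 1606) = (-35707 - 213)*(13680 + 1606) = -35920*15286 = -549073120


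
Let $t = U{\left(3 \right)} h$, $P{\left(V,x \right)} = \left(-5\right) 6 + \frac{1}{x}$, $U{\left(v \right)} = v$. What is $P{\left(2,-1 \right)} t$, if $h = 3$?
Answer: $-279$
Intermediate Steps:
$P{\left(V,x \right)} = -30 + \frac{1}{x}$
$t = 9$ ($t = 3 \cdot 3 = 9$)
$P{\left(2,-1 \right)} t = \left(-30 + \frac{1}{-1}\right) 9 = \left(-30 - 1\right) 9 = \left(-31\right) 9 = -279$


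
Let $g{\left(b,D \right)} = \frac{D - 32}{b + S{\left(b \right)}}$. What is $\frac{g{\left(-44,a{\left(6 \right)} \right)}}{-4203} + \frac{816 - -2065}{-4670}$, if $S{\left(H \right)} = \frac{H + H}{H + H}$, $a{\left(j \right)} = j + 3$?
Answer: $- \frac{1115177}{1807290} \approx -0.61704$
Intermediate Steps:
$a{\left(j \right)} = 3 + j$
$S{\left(H \right)} = 1$ ($S{\left(H \right)} = \frac{2 H}{2 H} = 2 H \frac{1}{2 H} = 1$)
$g{\left(b,D \right)} = \frac{-32 + D}{1 + b}$ ($g{\left(b,D \right)} = \frac{D - 32}{b + 1} = \frac{-32 + D}{1 + b}$)
$\frac{g{\left(-44,a{\left(6 \right)} \right)}}{-4203} + \frac{816 - -2065}{-4670} = \frac{\frac{1}{1 - 44} \left(-32 + \left(3 + 6\right)\right)}{-4203} + \frac{816 - -2065}{-4670} = \frac{-32 + 9}{-43} \left(- \frac{1}{4203}\right) + \left(816 + 2065\right) \left(- \frac{1}{4670}\right) = \left(- \frac{1}{43}\right) \left(-23\right) \left(- \frac{1}{4203}\right) + 2881 \left(- \frac{1}{4670}\right) = \frac{23}{43} \left(- \frac{1}{4203}\right) - \frac{2881}{4670} = - \frac{23}{180729} - \frac{2881}{4670} = - \frac{1115177}{1807290}$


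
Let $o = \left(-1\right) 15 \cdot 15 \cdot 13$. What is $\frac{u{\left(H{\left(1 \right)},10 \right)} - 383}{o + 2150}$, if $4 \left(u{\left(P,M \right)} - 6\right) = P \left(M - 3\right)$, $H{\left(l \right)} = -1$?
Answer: $\frac{303}{620} \approx 0.48871$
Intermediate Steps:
$u{\left(P,M \right)} = 6 + \frac{P \left(-3 + M\right)}{4}$ ($u{\left(P,M \right)} = 6 + \frac{P \left(M - 3\right)}{4} = 6 + \frac{P \left(-3 + M\right)}{4}$)
$o = -2925$ ($o = \left(-15\right) 15 \cdot 13 = \left(-225\right) 13 = -2925$)
$\frac{u{\left(H{\left(1 \right)},10 \right)} - 383}{o + 2150} = \frac{\left(6 - - \frac{3}{4} + \frac{1}{4} \cdot 10 \left(-1\right)\right) - 383}{-2925 + 2150} = \frac{\left(6 + \frac{3}{4} - \frac{5}{2}\right) - 383}{-775} = \left(\frac{17}{4} - 383\right) \left(- \frac{1}{775}\right) = \left(- \frac{1515}{4}\right) \left(- \frac{1}{775}\right) = \frac{303}{620}$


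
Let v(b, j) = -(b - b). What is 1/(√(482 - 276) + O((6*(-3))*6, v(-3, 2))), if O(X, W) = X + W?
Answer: -54/5729 - √206/11458 ≈ -0.010678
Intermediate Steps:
v(b, j) = 0 (v(b, j) = -1*0 = 0)
O(X, W) = W + X
1/(√(482 - 276) + O((6*(-3))*6, v(-3, 2))) = 1/(√(482 - 276) + (0 + (6*(-3))*6)) = 1/(√206 + (0 - 18*6)) = 1/(√206 + (0 - 108)) = 1/(√206 - 108) = 1/(-108 + √206)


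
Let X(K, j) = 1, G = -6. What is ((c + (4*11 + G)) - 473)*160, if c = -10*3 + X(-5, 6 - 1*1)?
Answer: -74240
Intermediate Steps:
c = -29 (c = -10*3 + 1 = -30 + 1 = -29)
((c + (4*11 + G)) - 473)*160 = ((-29 + (4*11 - 6)) - 473)*160 = ((-29 + (44 - 6)) - 473)*160 = ((-29 + 38) - 473)*160 = (9 - 473)*160 = -464*160 = -74240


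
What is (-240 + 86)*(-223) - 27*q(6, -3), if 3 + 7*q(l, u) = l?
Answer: 240313/7 ≈ 34330.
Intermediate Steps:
q(l, u) = -3/7 + l/7
(-240 + 86)*(-223) - 27*q(6, -3) = (-240 + 86)*(-223) - 27*(-3/7 + (1/7)*6) = -154*(-223) - 27*(-3/7 + 6/7) = 34342 - 27*3/7 = 34342 - 81/7 = 240313/7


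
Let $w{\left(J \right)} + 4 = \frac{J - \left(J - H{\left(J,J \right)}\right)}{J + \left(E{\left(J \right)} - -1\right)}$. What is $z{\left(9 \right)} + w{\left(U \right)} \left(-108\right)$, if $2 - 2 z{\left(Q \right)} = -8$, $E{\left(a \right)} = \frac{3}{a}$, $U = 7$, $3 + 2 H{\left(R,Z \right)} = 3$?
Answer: $437$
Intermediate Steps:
$H{\left(R,Z \right)} = 0$ ($H{\left(R,Z \right)} = - \frac{3}{2} + \frac{1}{2} \cdot 3 = - \frac{3}{2} + \frac{3}{2} = 0$)
$z{\left(Q \right)} = 5$ ($z{\left(Q \right)} = 1 - -4 = 1 + 4 = 5$)
$w{\left(J \right)} = -4$ ($w{\left(J \right)} = -4 + \frac{J + \left(0 - J\right)}{J + \left(\frac{3}{J} - -1\right)} = -4 + \frac{J - J}{J + \left(\frac{3}{J} + 1\right)} = -4 + \frac{0}{J + \left(1 + \frac{3}{J}\right)} = -4 + \frac{0}{1 + J + \frac{3}{J}} = -4 + 0 = -4$)
$z{\left(9 \right)} + w{\left(U \right)} \left(-108\right) = 5 - -432 = 5 + 432 = 437$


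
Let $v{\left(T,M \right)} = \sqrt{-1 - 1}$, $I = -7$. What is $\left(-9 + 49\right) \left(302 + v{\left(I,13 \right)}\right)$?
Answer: $12080 + 40 i \sqrt{2} \approx 12080.0 + 56.569 i$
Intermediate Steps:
$v{\left(T,M \right)} = i \sqrt{2}$ ($v{\left(T,M \right)} = \sqrt{-2} = i \sqrt{2}$)
$\left(-9 + 49\right) \left(302 + v{\left(I,13 \right)}\right) = \left(-9 + 49\right) \left(302 + i \sqrt{2}\right) = 40 \left(302 + i \sqrt{2}\right) = 12080 + 40 i \sqrt{2}$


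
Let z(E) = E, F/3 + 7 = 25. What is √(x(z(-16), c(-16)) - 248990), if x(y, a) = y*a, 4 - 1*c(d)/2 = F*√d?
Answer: √(-249118 + 6912*I) ≈ 6.924 + 499.17*I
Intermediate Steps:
F = 54 (F = -21 + 3*25 = -21 + 75 = 54)
c(d) = 8 - 108*√d
x(y, a) = a*y
√(x(z(-16), c(-16)) - 248990) = √((8 - 432*I)*(-16) - 248990) = √((-128 + 6912*I) - 248990) = √(-249118 + 6912*I)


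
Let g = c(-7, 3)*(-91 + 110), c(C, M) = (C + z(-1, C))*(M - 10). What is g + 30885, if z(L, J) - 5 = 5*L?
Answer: 31816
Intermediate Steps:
z(L, J) = 5 + 5*L
c(C, M) = C*(-10 + M) (c(C, M) = (C + (5 + 5*(-1)))*(M - 10) = (C + (5 - 5))*(-10 + M) = (C + 0)*(-10 + M) = C*(-10 + M))
g = 931 (g = (-7*(-10 + 3))*(-91 + 110) = -7*(-7)*19 = 49*19 = 931)
g + 30885 = 931 + 30885 = 31816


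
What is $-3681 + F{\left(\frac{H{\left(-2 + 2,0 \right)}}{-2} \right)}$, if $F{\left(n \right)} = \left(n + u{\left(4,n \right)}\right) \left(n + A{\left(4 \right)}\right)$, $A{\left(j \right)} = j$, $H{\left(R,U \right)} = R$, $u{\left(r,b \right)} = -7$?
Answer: $-3709$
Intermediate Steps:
$F{\left(n \right)} = \left(-7 + n\right) \left(4 + n\right)$ ($F{\left(n \right)} = \left(n - 7\right) \left(n + 4\right) = \left(-7 + n\right) \left(4 + n\right)$)
$-3681 + F{\left(\frac{H{\left(-2 + 2,0 \right)}}{-2} \right)} = -3681 - \left(28 - \frac{\left(-2 + 2\right)^{2}}{4} + \frac{3 \left(-2 + 2\right)}{-2}\right) = -3681 - \left(28 + 0 + 3 \cdot 0 \left(- \frac{1}{2}\right)\right) = -3681 - \left(28 - 0^{2}\right) = -3681 + \left(-28 + 0 + 0\right) = -3681 - 28 = -3709$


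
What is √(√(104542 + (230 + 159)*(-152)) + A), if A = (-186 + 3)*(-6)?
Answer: √(1098 + 87*√6) ≈ 36.209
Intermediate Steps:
A = 1098 (A = -183*(-6) = 1098)
√(√(104542 + (230 + 159)*(-152)) + A) = √(√(104542 + (230 + 159)*(-152)) + 1098) = √(√(104542 + 389*(-152)) + 1098) = √(√(104542 - 59128) + 1098) = √(√45414 + 1098) = √(87*√6 + 1098) = √(1098 + 87*√6)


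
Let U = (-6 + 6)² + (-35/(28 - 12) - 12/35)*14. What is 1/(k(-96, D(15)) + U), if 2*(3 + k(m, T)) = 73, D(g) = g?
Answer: -40/77 ≈ -0.51948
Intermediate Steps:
k(m, T) = 67/2 (k(m, T) = -3 + (½)*73 = -3 + 73/2 = 67/2)
U = -1417/40 (U = 0² + (-35/16 - 12*1/35)*14 = 0 + (-35*1/16 - 12/35)*14 = 0 + (-35/16 - 12/35)*14 = 0 - 1417/560*14 = 0 - 1417/40 = -1417/40 ≈ -35.425)
1/(k(-96, D(15)) + U) = 1/(67/2 - 1417/40) = 1/(-77/40) = -40/77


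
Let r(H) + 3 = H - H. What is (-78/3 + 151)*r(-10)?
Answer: -375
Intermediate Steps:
r(H) = -3 (r(H) = -3 + (H - H) = -3 + 0 = -3)
(-78/3 + 151)*r(-10) = (-78/3 + 151)*(-3) = (-78*⅓ + 151)*(-3) = (-26 + 151)*(-3) = 125*(-3) = -375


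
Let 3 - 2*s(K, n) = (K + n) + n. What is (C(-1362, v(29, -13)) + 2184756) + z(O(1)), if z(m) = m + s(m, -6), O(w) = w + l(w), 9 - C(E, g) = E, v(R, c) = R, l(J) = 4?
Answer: 2186137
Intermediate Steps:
s(K, n) = 3/2 - n - K/2 (s(K, n) = 3/2 - ((K + n) + n)/2 = 3/2 - (K + 2*n)/2 = 3/2 + (-n - K/2) = 3/2 - n - K/2)
C(E, g) = 9 - E
O(w) = 4 + w (O(w) = w + 4 = 4 + w)
z(m) = 15/2 + m/2 (z(m) = m + (3/2 - 1*(-6) - m/2) = m + (3/2 + 6 - m/2) = m + (15/2 - m/2) = 15/2 + m/2)
(C(-1362, v(29, -13)) + 2184756) + z(O(1)) = ((9 - 1*(-1362)) + 2184756) + (15/2 + (4 + 1)/2) = ((9 + 1362) + 2184756) + (15/2 + (½)*5) = (1371 + 2184756) + (15/2 + 5/2) = 2186127 + 10 = 2186137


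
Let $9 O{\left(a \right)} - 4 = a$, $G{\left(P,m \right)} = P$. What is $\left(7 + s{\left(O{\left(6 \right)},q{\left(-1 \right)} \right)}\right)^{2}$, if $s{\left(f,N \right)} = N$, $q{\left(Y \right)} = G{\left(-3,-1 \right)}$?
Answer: $16$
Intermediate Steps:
$q{\left(Y \right)} = -3$
$O{\left(a \right)} = \frac{4}{9} + \frac{a}{9}$
$\left(7 + s{\left(O{\left(6 \right)},q{\left(-1 \right)} \right)}\right)^{2} = \left(7 - 3\right)^{2} = 4^{2} = 16$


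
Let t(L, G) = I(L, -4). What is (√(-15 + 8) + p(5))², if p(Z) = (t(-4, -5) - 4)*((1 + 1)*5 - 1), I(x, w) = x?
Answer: (72 - I*√7)² ≈ 5177.0 - 380.99*I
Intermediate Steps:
t(L, G) = L
p(Z) = -72 (p(Z) = (-4 - 4)*((1 + 1)*5 - 1) = -8*(2*5 - 1) = -8*(10 - 1) = -8*9 = -72)
(√(-15 + 8) + p(5))² = (√(-15 + 8) - 72)² = (√(-7) - 72)² = (I*√7 - 72)² = (-72 + I*√7)²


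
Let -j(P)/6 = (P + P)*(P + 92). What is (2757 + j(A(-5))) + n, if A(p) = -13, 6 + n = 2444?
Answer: 17519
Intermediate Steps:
n = 2438 (n = -6 + 2444 = 2438)
j(P) = -12*P*(92 + P) (j(P) = -6*(P + P)*(P + 92) = -6*2*P*(92 + P) = -12*P*(92 + P))
(2757 + j(A(-5))) + n = (2757 - 12*(-13)*(92 - 13)) + 2438 = (2757 - 12*(-13)*79) + 2438 = (2757 + 12324) + 2438 = 15081 + 2438 = 17519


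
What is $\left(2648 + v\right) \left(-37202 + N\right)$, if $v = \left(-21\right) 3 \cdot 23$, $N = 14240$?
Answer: $-27531438$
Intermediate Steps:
$v = -1449$ ($v = \left(-63\right) 23 = -1449$)
$\left(2648 + v\right) \left(-37202 + N\right) = \left(2648 - 1449\right) \left(-37202 + 14240\right) = 1199 \left(-22962\right) = -27531438$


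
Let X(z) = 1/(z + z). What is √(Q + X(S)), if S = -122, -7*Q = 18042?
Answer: I*√1879762885/854 ≈ 50.768*I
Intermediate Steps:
Q = -18042/7 (Q = -⅐*18042 = -18042/7 ≈ -2577.4)
X(z) = 1/(2*z)
√(Q + X(S)) = √(-18042/7 + (½)/(-122)) = √(-18042/7 + (½)*(-1/122)) = √(-18042/7 - 1/244) = √(-4402255/1708) = I*√1879762885/854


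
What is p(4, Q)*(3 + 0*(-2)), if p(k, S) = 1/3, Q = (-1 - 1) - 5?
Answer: 1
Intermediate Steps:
Q = -7 (Q = -2 - 5 = -7)
p(k, S) = ⅓
p(4, Q)*(3 + 0*(-2)) = (3 + 0*(-2))/3 = (3 + 0)/3 = (⅓)*3 = 1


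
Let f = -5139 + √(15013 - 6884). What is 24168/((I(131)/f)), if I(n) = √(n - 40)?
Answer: 24168*√91*(-5139 + √8129)/91 ≈ -1.2791e+7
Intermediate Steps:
I(n) = √(-40 + n)
f = -5139 + √8129 ≈ -5048.8
24168/((I(131)/f)) = 24168/((√(-40 + 131)/(-5139 + √8129))) = 24168/((√91/(-5139 + √8129))) = 24168*(√91*(-5139 + √8129)/91) = 24168*√91*(-5139 + √8129)/91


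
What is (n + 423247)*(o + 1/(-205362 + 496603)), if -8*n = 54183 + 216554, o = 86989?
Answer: 39461921421845325/1164964 ≈ 3.3874e+10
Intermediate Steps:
n = -270737/8 (n = -(54183 + 216554)/8 = -1/8*270737 = -270737/8 ≈ -33842.)
(n + 423247)*(o + 1/(-205362 + 496603)) = (-270737/8 + 423247)*(86989 + 1/(-205362 + 496603)) = 3115239*(86989 + 1/291241)/8 = (3115239/8)*(25334763350/291241) = 39461921421845325/1164964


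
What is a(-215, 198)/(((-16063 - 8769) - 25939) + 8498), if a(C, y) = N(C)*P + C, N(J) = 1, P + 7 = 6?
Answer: 24/4697 ≈ 0.0051096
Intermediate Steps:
P = -1 (P = -7 + 6 = -1)
a(C, y) = -1 + C (a(C, y) = 1*(-1) + C = -1 + C)
a(-215, 198)/(((-16063 - 8769) - 25939) + 8498) = (-1 - 215)/(((-16063 - 8769) - 25939) + 8498) = -216/((-24832 - 25939) + 8498) = -216/(-50771 + 8498) = -216/(-42273) = -216*(-1/42273) = 24/4697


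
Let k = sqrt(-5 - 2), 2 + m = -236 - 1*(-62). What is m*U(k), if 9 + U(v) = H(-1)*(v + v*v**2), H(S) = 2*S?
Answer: 1584 - 2112*I*sqrt(7) ≈ 1584.0 - 5587.8*I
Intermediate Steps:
m = -176 (m = -2 + (-236 - 1*(-62)) = -2 + (-236 + 62) = -2 - 174 = -176)
k = I*sqrt(7) (k = sqrt(-7) = I*sqrt(7) ≈ 2.6458*I)
U(v) = -9 - 2*v - 2*v**3 (U(v) = -9 + (2*(-1))*(v + v*v**2) = -9 - 2*(v + v**3) = -9 + (-2*v - 2*v**3) = -9 - 2*v - 2*v**3)
m*U(k) = -176*(-9 - 2*I*sqrt(7) - 2*(-7*I*sqrt(7))) = -176*(-9 - 2*I*sqrt(7) - (-14)*I*sqrt(7)) = -176*(-9 - 2*I*sqrt(7) + 14*I*sqrt(7)) = -176*(-9 + 12*I*sqrt(7)) = 1584 - 2112*I*sqrt(7)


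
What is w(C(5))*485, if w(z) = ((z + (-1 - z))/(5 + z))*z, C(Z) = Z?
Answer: -485/2 ≈ -242.50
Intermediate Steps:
w(z) = -z/(5 + z) (w(z) = (-1/(5 + z))*z = -z/(5 + z))
w(C(5))*485 = -1*5/(5 + 5)*485 = -1*5/10*485 = -1*5*1/10*485 = -1/2*485 = -485/2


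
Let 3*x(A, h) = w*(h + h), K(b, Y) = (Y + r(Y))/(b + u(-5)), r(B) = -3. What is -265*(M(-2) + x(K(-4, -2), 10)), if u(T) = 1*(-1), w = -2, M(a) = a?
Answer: 12190/3 ≈ 4063.3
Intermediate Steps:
u(T) = -1
K(b, Y) = (-3 + Y)/(-1 + b) (K(b, Y) = (Y - 3)/(b - 1) = (-3 + Y)/(-1 + b))
x(A, h) = -4*h/3 (x(A, h) = (-2*(h + h))/3 = (-4*h)/3 = -4*h/3)
-265*(M(-2) + x(K(-4, -2), 10)) = -265*(-2 - 4/3*10) = -265*(-2 - 40/3) = -265*(-46/3) = 12190/3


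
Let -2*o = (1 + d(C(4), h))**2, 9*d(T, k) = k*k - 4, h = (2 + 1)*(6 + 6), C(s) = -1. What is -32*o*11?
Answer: 297897776/81 ≈ 3.6778e+6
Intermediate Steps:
h = 36 (h = 3*12 = 36)
d(T, k) = -4/9 + k**2/9 (d(T, k) = (k*k - 4)/9 = (k**2 - 4)/9 = (-4 + k**2)/9 = -4/9 + k**2/9)
o = -1692601/162 (o = -(1 + (-4/9 + (1/9)*36**2))**2/2 = -(1 + (-4/9 + (1/9)*1296))**2/2 = -(1 + (-4/9 + 144))**2/2 = -(1 + 1292/9)**2/2 = -(1301/9)**2/2 = -1/2*1692601/81 = -1692601/162 ≈ -10448.)
-32*o*11 = -32*(-1692601/162)*11 = (27081616/81)*11 = 297897776/81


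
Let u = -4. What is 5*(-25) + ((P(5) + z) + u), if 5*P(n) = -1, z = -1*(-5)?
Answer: -621/5 ≈ -124.20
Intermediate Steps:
z = 5
P(n) = -⅕ (P(n) = (⅕)*(-1) = -⅕)
5*(-25) + ((P(5) + z) + u) = 5*(-25) + ((-⅕ + 5) - 4) = -125 + (24/5 - 4) = -125 + ⅘ = -621/5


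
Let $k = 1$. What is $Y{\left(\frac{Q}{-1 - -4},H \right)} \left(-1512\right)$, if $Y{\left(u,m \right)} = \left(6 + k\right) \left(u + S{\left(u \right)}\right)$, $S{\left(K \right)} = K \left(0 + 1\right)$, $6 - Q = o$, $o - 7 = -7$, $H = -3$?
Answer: $-42336$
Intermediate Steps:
$o = 0$ ($o = 7 - 7 = 0$)
$Q = 6$ ($Q = 6 - 0 = 6 + 0 = 6$)
$S{\left(K \right)} = K$ ($S{\left(K \right)} = K 1 = K$)
$Y{\left(u,m \right)} = 14 u$ ($Y{\left(u,m \right)} = \left(6 + 1\right) \left(u + u\right) = 7 \cdot 2 u = 14 u$)
$Y{\left(\frac{Q}{-1 - -4},H \right)} \left(-1512\right) = 14 \frac{6}{-1 - -4} \left(-1512\right) = 14 \frac{6}{-1 + 4} \left(-1512\right) = 14 \cdot \frac{6}{3} \left(-1512\right) = 14 \cdot 6 \cdot \frac{1}{3} \left(-1512\right) = 14 \cdot 2 \left(-1512\right) = 28 \left(-1512\right) = -42336$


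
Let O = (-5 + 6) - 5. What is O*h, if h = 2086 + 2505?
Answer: -18364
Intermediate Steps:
h = 4591
O = -4 (O = 1 - 5 = -4)
O*h = -4*4591 = -18364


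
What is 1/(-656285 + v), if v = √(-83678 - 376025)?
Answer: -656285/430710460928 - I*√459703/430710460928 ≈ -1.5237e-6 - 1.5742e-9*I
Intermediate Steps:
v = I*√459703 (v = √(-459703) = I*√459703 ≈ 678.01*I)
1/(-656285 + v) = 1/(-656285 + I*√459703)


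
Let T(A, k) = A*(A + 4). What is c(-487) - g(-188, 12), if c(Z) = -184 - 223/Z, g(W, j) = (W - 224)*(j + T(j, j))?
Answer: 40841991/487 ≈ 83865.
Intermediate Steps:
T(A, k) = A*(4 + A)
g(W, j) = (-224 + W)*(j + j*(4 + j)) (g(W, j) = (W - 224)*(j + j*(4 + j)) = (-224 + W)*(j + j*(4 + j)))
c(Z) = -184 - 223/Z
c(-487) - g(-188, 12) = (-184 - 223/(-487)) - 12*(-1120 - 188 - 224*12 - 188*(4 + 12)) = (-184 - 223*(-1/487)) - 12*(-1120 - 188 - 2688 - 188*16) = (-184 + 223/487) - 12*(-1120 - 188 - 2688 - 3008) = -89385/487 - 12*(-7004) = -89385/487 - 1*(-84048) = -89385/487 + 84048 = 40841991/487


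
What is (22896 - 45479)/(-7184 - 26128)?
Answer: 22583/33312 ≈ 0.67792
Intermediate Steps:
(22896 - 45479)/(-7184 - 26128) = -22583/(-33312) = -22583*(-1/33312) = 22583/33312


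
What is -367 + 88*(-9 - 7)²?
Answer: 22161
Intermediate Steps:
-367 + 88*(-9 - 7)² = -367 + 88*(-16)² = -367 + 88*256 = -367 + 22528 = 22161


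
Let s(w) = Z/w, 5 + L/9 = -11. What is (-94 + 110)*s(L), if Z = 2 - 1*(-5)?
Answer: -7/9 ≈ -0.77778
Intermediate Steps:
L = -144 (L = -45 + 9*(-11) = -45 - 99 = -144)
Z = 7 (Z = 2 + 5 = 7)
s(w) = 7/w
(-94 + 110)*s(L) = (-94 + 110)*(7/(-144)) = 16*(7*(-1/144)) = 16*(-7/144) = -7/9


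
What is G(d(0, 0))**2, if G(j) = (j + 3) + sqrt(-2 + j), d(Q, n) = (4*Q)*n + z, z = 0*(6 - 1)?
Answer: (3 + I*sqrt(2))**2 ≈ 7.0 + 8.4853*I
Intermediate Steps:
z = 0 (z = 0*5 = 0)
d(Q, n) = 4*Q*n (d(Q, n) = (4*Q)*n + 0 = 4*Q*n + 0 = 4*Q*n)
G(j) = 3 + j + sqrt(-2 + j) (G(j) = (3 + j) + sqrt(-2 + j) = 3 + j + sqrt(-2 + j))
G(d(0, 0))**2 = (3 + 4*0*0 + sqrt(-2 + 4*0*0))**2 = (3 + 0 + sqrt(-2 + 0))**2 = (3 + 0 + sqrt(-2))**2 = (3 + 0 + I*sqrt(2))**2 = (3 + I*sqrt(2))**2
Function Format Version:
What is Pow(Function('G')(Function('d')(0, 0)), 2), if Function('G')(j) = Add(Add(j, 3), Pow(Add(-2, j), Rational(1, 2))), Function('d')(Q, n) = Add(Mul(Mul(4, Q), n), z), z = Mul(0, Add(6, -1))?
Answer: Pow(Add(3, Mul(I, Pow(2, Rational(1, 2)))), 2) ≈ Add(7.0000, Mul(8.4853, I))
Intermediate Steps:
z = 0 (z = Mul(0, 5) = 0)
Function('d')(Q, n) = Mul(4, Q, n) (Function('d')(Q, n) = Add(Mul(Mul(4, Q), n), 0) = Add(Mul(4, Q, n), 0) = Mul(4, Q, n))
Function('G')(j) = Add(3, j, Pow(Add(-2, j), Rational(1, 2))) (Function('G')(j) = Add(Add(3, j), Pow(Add(-2, j), Rational(1, 2))) = Add(3, j, Pow(Add(-2, j), Rational(1, 2))))
Pow(Function('G')(Function('d')(0, 0)), 2) = Pow(Add(3, Mul(4, 0, 0), Pow(Add(-2, Mul(4, 0, 0)), Rational(1, 2))), 2) = Pow(Add(3, 0, Pow(Add(-2, 0), Rational(1, 2))), 2) = Pow(Add(3, 0, Pow(-2, Rational(1, 2))), 2) = Pow(Add(3, 0, Mul(I, Pow(2, Rational(1, 2)))), 2) = Pow(Add(3, Mul(I, Pow(2, Rational(1, 2)))), 2)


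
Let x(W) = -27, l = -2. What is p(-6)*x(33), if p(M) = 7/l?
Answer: 189/2 ≈ 94.500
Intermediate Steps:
p(M) = -7/2 (p(M) = 7/(-2) = 7*(-½) = -7/2)
p(-6)*x(33) = -7/2*(-27) = 189/2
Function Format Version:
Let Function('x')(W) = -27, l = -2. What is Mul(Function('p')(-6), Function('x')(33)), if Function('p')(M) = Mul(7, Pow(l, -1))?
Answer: Rational(189, 2) ≈ 94.500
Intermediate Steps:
Function('p')(M) = Rational(-7, 2) (Function('p')(M) = Mul(7, Pow(-2, -1)) = Mul(7, Rational(-1, 2)) = Rational(-7, 2))
Mul(Function('p')(-6), Function('x')(33)) = Mul(Rational(-7, 2), -27) = Rational(189, 2)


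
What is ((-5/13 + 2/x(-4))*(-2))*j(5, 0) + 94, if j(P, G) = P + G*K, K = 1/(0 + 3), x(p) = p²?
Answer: 5023/52 ≈ 96.596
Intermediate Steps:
K = ⅓ (K = 1/3 = ⅓ ≈ 0.33333)
j(P, G) = P + G/3 (j(P, G) = P + G*(⅓) = P + G/3)
((-5/13 + 2/x(-4))*(-2))*j(5, 0) + 94 = ((-5/13 + 2/((-4)²))*(-2))*(5 + (⅓)*0) + 94 = ((-5*1/13 + 2/16)*(-2))*(5 + 0) + 94 = ((-5/13 + 2*(1/16))*(-2))*5 + 94 = ((-5/13 + ⅛)*(-2))*5 + 94 = -27/104*(-2)*5 + 94 = (27/52)*5 + 94 = 135/52 + 94 = 5023/52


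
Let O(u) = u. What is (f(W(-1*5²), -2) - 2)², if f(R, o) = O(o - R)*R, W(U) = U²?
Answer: 153567583129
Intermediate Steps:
f(R, o) = R*(o - R) (f(R, o) = (o - R)*R = R*(o - R))
(f(W(-1*5²), -2) - 2)² = ((-1*5²)²*(-2 - (-1*5²)²) - 2)² = ((-1*25)²*(-2 - (-1*25)²) - 2)² = ((-25)²*(-2 - 1*(-25)²) - 2)² = (625*(-2 - 1*625) - 2)² = (625*(-2 - 625) - 2)² = (625*(-627) - 2)² = (-391875 - 2)² = (-391877)² = 153567583129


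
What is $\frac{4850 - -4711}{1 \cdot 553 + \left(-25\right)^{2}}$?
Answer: $\frac{9561}{1178} \approx 8.1163$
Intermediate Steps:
$\frac{4850 - -4711}{1 \cdot 553 + \left(-25\right)^{2}} = \frac{4850 + 4711}{553 + 625} = \frac{9561}{1178}$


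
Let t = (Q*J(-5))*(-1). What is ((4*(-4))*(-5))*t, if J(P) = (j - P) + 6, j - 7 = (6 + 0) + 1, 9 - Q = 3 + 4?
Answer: -4000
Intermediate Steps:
Q = 2 (Q = 9 - (3 + 4) = 9 - 1*7 = 9 - 7 = 2)
j = 14 (j = 7 + ((6 + 0) + 1) = 7 + (6 + 1) = 7 + 7 = 14)
J(P) = 20 - P (J(P) = (14 - P) + 6 = 20 - P)
t = -50 (t = (2*(20 - 1*(-5)))*(-1) = (2*(20 + 5))*(-1) = (2*25)*(-1) = 50*(-1) = -50)
((4*(-4))*(-5))*t = ((4*(-4))*(-5))*(-50) = -16*(-5)*(-50) = 80*(-50) = -4000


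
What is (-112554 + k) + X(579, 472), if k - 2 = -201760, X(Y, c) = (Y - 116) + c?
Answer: -313377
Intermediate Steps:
X(Y, c) = -116 + Y + c (X(Y, c) = (-116 + Y) + c = -116 + Y + c)
k = -201758 (k = 2 - 201760 = -201758)
(-112554 + k) + X(579, 472) = (-112554 - 201758) + (-116 + 579 + 472) = -314312 + 935 = -313377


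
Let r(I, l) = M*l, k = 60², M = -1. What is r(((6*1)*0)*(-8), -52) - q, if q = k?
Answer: -3548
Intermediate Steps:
k = 3600
q = 3600
r(I, l) = -l
r(((6*1)*0)*(-8), -52) - q = -1*(-52) - 1*3600 = 52 - 3600 = -3548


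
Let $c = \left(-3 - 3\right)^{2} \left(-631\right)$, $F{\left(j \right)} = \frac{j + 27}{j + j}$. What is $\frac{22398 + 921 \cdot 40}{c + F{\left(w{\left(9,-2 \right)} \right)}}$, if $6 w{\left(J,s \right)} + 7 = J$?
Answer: $- \frac{59238}{22675} \approx -2.6125$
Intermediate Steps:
$w{\left(J,s \right)} = - \frac{7}{6} + \frac{J}{6}$
$F{\left(j \right)} = \frac{27 + j}{2 j}$
$c = -22716$ ($c = \left(-6\right)^{2} \left(-631\right) = 36 \left(-631\right) = -22716$)
$\frac{22398 + 921 \cdot 40}{c + F{\left(w{\left(9,-2 \right)} \right)}} = \frac{22398 + 921 \cdot 40}{-22716 + \frac{27 + \left(- \frac{7}{6} + \frac{1}{6} \cdot 9\right)}{2 \left(- \frac{7}{6} + \frac{1}{6} \cdot 9\right)}} = \frac{22398 + 36840}{-22716 + \frac{27 + \left(- \frac{7}{6} + \frac{3}{2}\right)}{2 \left(- \frac{7}{6} + \frac{3}{2}\right)}} = \frac{59238}{-22716 + \frac{\frac{1}{\frac{1}{3}} \left(27 + \frac{1}{3}\right)}{2}} = \frac{59238}{-22716 + \frac{1}{2} \cdot 3 \cdot \frac{82}{3}} = \frac{59238}{-22716 + 41} = \frac{59238}{-22675} = 59238 \left(- \frac{1}{22675}\right) = - \frac{59238}{22675}$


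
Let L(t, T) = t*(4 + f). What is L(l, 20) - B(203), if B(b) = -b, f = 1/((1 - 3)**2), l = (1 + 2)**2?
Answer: 965/4 ≈ 241.25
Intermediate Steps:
l = 9 (l = 3**2 = 9)
f = 1/4 (f = 1/((-2)**2) = 1/4 ≈ 0.25000)
L(t, T) = 17*t/4 (L(t, T) = t*(4 + 1/4) = t*(17/4) = 17*t/4)
L(l, 20) - B(203) = (17/4)*9 - (-1)*203 = 153/4 - 1*(-203) = 153/4 + 203 = 965/4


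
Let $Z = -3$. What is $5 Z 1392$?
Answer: $-20880$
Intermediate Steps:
$5 Z 1392 = 5 \left(-3\right) 1392 = \left(-15\right) 1392 = -20880$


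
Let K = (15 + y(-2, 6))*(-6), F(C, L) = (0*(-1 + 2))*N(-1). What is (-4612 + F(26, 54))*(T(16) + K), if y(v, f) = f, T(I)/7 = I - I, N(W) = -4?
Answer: 581112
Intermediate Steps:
F(C, L) = 0 (F(C, L) = (0*(-1 + 2))*(-4) = (0*1)*(-4) = 0*(-4) = 0)
T(I) = 0 (T(I) = 7*(I - I) = 7*0 = 0)
K = -126 (K = (15 + 6)*(-6) = 21*(-6) = -126)
(-4612 + F(26, 54))*(T(16) + K) = (-4612 + 0)*(0 - 126) = -4612*(-126) = 581112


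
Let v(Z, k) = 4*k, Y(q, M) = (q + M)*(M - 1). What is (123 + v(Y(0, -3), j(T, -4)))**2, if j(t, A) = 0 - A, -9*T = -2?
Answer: 19321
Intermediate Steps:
T = 2/9 (T = -1/9*(-2) = 2/9 ≈ 0.22222)
j(t, A) = -A
Y(q, M) = (-1 + M)*(M + q) (Y(q, M) = (M + q)*(-1 + M) = (-1 + M)*(M + q))
(123 + v(Y(0, -3), j(T, -4)))**2 = (123 + 4*(-1*(-4)))**2 = (123 + 4*4)**2 = (123 + 16)**2 = 139**2 = 19321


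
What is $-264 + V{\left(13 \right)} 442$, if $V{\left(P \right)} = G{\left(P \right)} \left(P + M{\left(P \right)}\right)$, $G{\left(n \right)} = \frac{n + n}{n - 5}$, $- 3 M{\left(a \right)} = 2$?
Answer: $\frac{104717}{6} \approx 17453.0$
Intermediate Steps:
$M{\left(a \right)} = - \frac{2}{3}$ ($M{\left(a \right)} = \left(- \frac{1}{3}\right) 2 = - \frac{2}{3}$)
$G{\left(n \right)} = \frac{2 n}{-5 + n}$
$V{\left(P \right)} = \frac{2 P \left(- \frac{2}{3} + P\right)}{-5 + P}$ ($V{\left(P \right)} = \frac{2 P}{-5 + P} \left(P - \frac{2}{3}\right) = \frac{2 P}{-5 + P} \left(- \frac{2}{3} + P\right) = \frac{2 P \left(- \frac{2}{3} + P\right)}{-5 + P}$)
$-264 + V{\left(13 \right)} 442 = -264 + \frac{2}{3} \cdot 13 \frac{1}{-5 + 13} \left(-2 + 3 \cdot 13\right) 442 = -264 + \frac{2}{3} \cdot 13 \cdot \frac{1}{8} \left(-2 + 39\right) 442 = -264 + \frac{2}{3} \cdot 13 \cdot \frac{1}{8} \cdot 37 \cdot 442 = -264 + \frac{481}{12} \cdot 442 = -264 + \frac{106301}{6} = \frac{104717}{6}$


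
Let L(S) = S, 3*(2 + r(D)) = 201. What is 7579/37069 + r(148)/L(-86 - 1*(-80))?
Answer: -2364011/222414 ≈ -10.629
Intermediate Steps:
r(D) = 65 (r(D) = -2 + (1/3)*201 = -2 + 67 = 65)
7579/37069 + r(148)/L(-86 - 1*(-80)) = 7579/37069 + 65/(-86 - 1*(-80)) = 7579*(1/37069) + 65/(-86 + 80) = 7579/37069 + 65/(-6) = 7579/37069 + 65*(-1/6) = 7579/37069 - 65/6 = -2364011/222414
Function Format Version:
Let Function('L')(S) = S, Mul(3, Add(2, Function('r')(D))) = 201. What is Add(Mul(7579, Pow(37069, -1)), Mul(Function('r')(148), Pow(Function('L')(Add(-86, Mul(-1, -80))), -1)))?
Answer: Rational(-2364011, 222414) ≈ -10.629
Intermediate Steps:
Function('r')(D) = 65 (Function('r')(D) = Add(-2, Mul(Rational(1, 3), 201)) = Add(-2, 67) = 65)
Add(Mul(7579, Pow(37069, -1)), Mul(Function('r')(148), Pow(Function('L')(Add(-86, Mul(-1, -80))), -1))) = Add(Mul(7579, Pow(37069, -1)), Mul(65, Pow(Add(-86, Mul(-1, -80)), -1))) = Add(Mul(7579, Rational(1, 37069)), Mul(65, Pow(Add(-86, 80), -1))) = Add(Rational(7579, 37069), Mul(65, Pow(-6, -1))) = Add(Rational(7579, 37069), Mul(65, Rational(-1, 6))) = Add(Rational(7579, 37069), Rational(-65, 6)) = Rational(-2364011, 222414)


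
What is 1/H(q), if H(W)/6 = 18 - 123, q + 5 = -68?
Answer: -1/630 ≈ -0.0015873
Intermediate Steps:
q = -73 (q = -5 - 68 = -73)
H(W) = -630 (H(W) = 6*(18 - 123) = 6*(-105) = -630)
1/H(q) = 1/(-630) = -1/630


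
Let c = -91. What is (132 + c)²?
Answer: 1681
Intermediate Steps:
(132 + c)² = (132 - 91)² = 41² = 1681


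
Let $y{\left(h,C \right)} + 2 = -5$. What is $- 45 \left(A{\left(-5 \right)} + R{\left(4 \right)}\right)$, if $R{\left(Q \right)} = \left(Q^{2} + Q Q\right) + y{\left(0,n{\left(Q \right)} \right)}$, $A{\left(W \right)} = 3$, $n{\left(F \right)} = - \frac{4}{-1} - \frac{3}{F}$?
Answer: $-1260$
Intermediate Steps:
$n{\left(F \right)} = 4 - \frac{3}{F}$ ($n{\left(F \right)} = \left(-4\right) \left(-1\right) - \frac{3}{F} = 4 - \frac{3}{F}$)
$y{\left(h,C \right)} = -7$ ($y{\left(h,C \right)} = -2 - 5 = -7$)
$R{\left(Q \right)} = -7 + 2 Q^{2}$ ($R{\left(Q \right)} = \left(Q^{2} + Q Q\right) - 7 = \left(Q^{2} + Q^{2}\right) - 7 = 2 Q^{2} - 7 = -7 + 2 Q^{2}$)
$- 45 \left(A{\left(-5 \right)} + R{\left(4 \right)}\right) = - 45 \left(3 - \left(7 - 2 \cdot 4^{2}\right)\right) = - 45 \left(3 + \left(-7 + 2 \cdot 16\right)\right) = - 45 \left(3 + \left(-7 + 32\right)\right) = - 45 \left(3 + 25\right) = \left(-45\right) 28 = -1260$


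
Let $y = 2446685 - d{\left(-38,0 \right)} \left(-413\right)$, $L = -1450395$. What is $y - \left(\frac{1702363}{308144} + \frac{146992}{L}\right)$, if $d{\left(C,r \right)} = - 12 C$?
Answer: $\frac{1177665298271438903}{446930516880} \approx 2.635 \cdot 10^{6}$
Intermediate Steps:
$y = 2635013$ ($y = 2446685 - \left(-12\right) \left(-38\right) \left(-413\right) = 2446685 - 456 \left(-413\right) = 2446685 - -188328 = 2446685 + 188328 = 2635013$)
$y - \left(\frac{1702363}{308144} + \frac{146992}{L}\right) = 2635013 - \left(\frac{1702363}{308144} + \frac{146992}{-1450395}\right) = 2635013 - \left(1702363 \cdot \frac{1}{308144} + 146992 \left(- \frac{1}{1450395}\right)\right) = 2635013 - \left(\frac{1702363}{308144} - \frac{146992}{1450395}\right) = 2635013 - \frac{2423804080537}{446930516880} = \frac{1177665298271438903}{446930516880}$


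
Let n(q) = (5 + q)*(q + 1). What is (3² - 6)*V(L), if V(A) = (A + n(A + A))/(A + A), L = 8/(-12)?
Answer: 17/4 ≈ 4.2500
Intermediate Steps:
n(q) = (1 + q)*(5 + q) (n(q) = (5 + q)*(1 + q) = (1 + q)*(5 + q))
L = -⅔ (L = 8*(-1/12) = -⅔ ≈ -0.66667)
V(A) = (5 + 4*A² + 13*A)/(2*A) (V(A) = (A + (5 + (A + A)² + 6*(A + A)))/(A + A) = (A + (5 + (2*A)² + 6*(2*A)))/((2*A)) = (A + (5 + 4*A² + 12*A))*(1/(2*A)) = (5 + 4*A² + 13*A)*(1/(2*A)) = (5 + 4*A² + 13*A)/(2*A))
(3² - 6)*V(L) = (3² - 6)*(13/2 + 2*(-⅔) + 5/(2*(-⅔))) = (9 - 6)*(13/2 - 4/3 + (5/2)*(-3/2)) = 3*(13/2 - 4/3 - 15/4) = 3*(17/12) = 17/4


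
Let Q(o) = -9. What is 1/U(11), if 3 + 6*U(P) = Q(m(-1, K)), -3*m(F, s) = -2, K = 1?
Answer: -1/2 ≈ -0.50000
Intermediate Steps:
m(F, s) = 2/3 (m(F, s) = -1/3*(-2) = 2/3)
U(P) = -2 (U(P) = -1/2 + (1/6)*(-9) = -1/2 - 3/2 = -2)
1/U(11) = 1/(-2) = -1/2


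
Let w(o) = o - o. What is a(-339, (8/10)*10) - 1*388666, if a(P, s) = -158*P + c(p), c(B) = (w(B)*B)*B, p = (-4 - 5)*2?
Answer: -335104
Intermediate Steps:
p = -18 (p = -9*2 = -18)
w(o) = 0
c(B) = 0 (c(B) = (0*B)*B = 0*B = 0)
a(P, s) = -158*P (a(P, s) = -158*P + 0 = -158*P)
a(-339, (8/10)*10) - 1*388666 = -158*(-339) - 1*388666 = 53562 - 388666 = -335104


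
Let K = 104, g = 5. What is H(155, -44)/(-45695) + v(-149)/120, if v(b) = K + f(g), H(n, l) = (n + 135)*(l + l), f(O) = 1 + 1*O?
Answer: 161777/109668 ≈ 1.4752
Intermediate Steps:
f(O) = 1 + O
H(n, l) = 2*l*(135 + n) (H(n, l) = (135 + n)*(2*l) = 2*l*(135 + n))
v(b) = 110 (v(b) = 104 + (1 + 5) = 104 + 6 = 110)
H(155, -44)/(-45695) + v(-149)/120 = (2*(-44)*(135 + 155))/(-45695) + 110/120 = (2*(-44)*290)*(-1/45695) + 110*(1/120) = -25520*(-1/45695) + 11/12 = 5104/9139 + 11/12 = 161777/109668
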